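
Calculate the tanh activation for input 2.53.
0.9874

tanh(2.53) = (e^(2.53) - e^(-2.53))/(e^(2.53) + e^(-2.53)) = 0.9874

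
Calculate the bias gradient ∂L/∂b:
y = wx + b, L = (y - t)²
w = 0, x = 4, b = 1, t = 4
∂L/∂b = -6

y = wx + b = (0)(4) + 1 = 1
∂L/∂y = 2(y - t) = 2(1 - 4) = -6
∂y/∂b = 1
∂L/∂b = ∂L/∂y · ∂y/∂b = -6 × 1 = -6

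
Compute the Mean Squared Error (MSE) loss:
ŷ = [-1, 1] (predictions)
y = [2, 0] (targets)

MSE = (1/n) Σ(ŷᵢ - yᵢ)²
MSE = 5

MSE = (1/2)((-1-2)² + (1-0)²) = (1/2)(9 + 1) = 5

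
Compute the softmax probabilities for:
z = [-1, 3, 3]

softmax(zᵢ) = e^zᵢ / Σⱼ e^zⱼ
p = [0.0091, 0.4955, 0.4955]

exp(z) = [0.3679, 20.09, 20.09]
Sum = 40.54
p = [0.0091, 0.4955, 0.4955]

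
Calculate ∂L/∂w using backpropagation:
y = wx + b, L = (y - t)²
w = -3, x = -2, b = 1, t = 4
∂L/∂w = -12

y = wx + b = (-3)(-2) + 1 = 7
∂L/∂y = 2(y - t) = 2(7 - 4) = 6
∂y/∂w = x = -2
∂L/∂w = ∂L/∂y · ∂y/∂w = 6 × -2 = -12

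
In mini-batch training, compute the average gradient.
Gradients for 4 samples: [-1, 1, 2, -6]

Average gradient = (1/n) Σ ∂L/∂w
Average gradient = -1

Average = (1/4)(-1 + 1 + 2 + -6) = -4/4 = -1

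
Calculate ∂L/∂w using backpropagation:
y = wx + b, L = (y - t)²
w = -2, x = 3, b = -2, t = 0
∂L/∂w = -48

y = wx + b = (-2)(3) + -2 = -8
∂L/∂y = 2(y - t) = 2(-8 - 0) = -16
∂y/∂w = x = 3
∂L/∂w = ∂L/∂y · ∂y/∂w = -16 × 3 = -48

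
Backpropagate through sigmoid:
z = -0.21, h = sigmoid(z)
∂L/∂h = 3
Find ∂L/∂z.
∂L/∂z = 0.7418

σ(-0.21) = 0.4477
σ'(-0.21) = σ(-0.21)(1 - σ(-0.21)) = 0.4477 × 0.5523 = 0.2473
∂L/∂z = ∂L/∂h · σ'(z) = 3 × 0.2473 = 0.7418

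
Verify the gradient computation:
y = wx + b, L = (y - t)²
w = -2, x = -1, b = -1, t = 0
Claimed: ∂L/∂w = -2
Correct

y = (-2)(-1) + -1 = 1
∂L/∂y = 2(y - t) = 2(1 - 0) = 2
∂y/∂w = x = -1
∂L/∂w = 2 × -1 = -2

Claimed value: -2
Correct: The correct gradient is -2.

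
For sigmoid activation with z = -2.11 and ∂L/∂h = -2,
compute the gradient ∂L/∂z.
∂L/∂z = -0.1929

σ(-2.11) = 0.1081
σ'(-2.11) = σ(-2.11)(1 - σ(-2.11)) = 0.1081 × 0.8919 = 0.09644
∂L/∂z = ∂L/∂h · σ'(z) = -2 × 0.09644 = -0.1929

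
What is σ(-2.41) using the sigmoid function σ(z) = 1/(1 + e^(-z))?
0.08241

sigmoid(-2.41) = 1/(1 + e^(2.41)) = 1/(1 + 11.13) = 0.08241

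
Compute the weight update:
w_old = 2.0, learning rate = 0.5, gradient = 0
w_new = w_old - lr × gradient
w_new = 2

w_new = w - η·∂L/∂w = 2.0 - 0.5×(0) = 2.0 - (0) = 2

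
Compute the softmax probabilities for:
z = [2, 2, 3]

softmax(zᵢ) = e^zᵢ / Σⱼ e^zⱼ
p = [0.2119, 0.2119, 0.5761]

exp(z) = [7.389, 7.389, 20.09]
Sum = 34.86
p = [0.2119, 0.2119, 0.5761]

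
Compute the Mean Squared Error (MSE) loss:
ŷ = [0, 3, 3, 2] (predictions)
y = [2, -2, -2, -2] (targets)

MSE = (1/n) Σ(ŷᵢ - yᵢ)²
MSE = 17.5

MSE = (1/4)((0-2)² + (3--2)² + (3--2)² + (2--2)²) = (1/4)(4 + 25 + 25 + 16) = 17.5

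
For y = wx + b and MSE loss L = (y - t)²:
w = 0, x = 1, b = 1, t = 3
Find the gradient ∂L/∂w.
∂L/∂w = -4

y = wx + b = (0)(1) + 1 = 1
∂L/∂y = 2(y - t) = 2(1 - 3) = -4
∂y/∂w = x = 1
∂L/∂w = ∂L/∂y · ∂y/∂w = -4 × 1 = -4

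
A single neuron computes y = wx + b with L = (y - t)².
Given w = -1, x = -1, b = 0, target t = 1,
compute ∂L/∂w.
∂L/∂w = 0

y = wx + b = (-1)(-1) + 0 = 1
∂L/∂y = 2(y - t) = 2(1 - 1) = 0
∂y/∂w = x = -1
∂L/∂w = ∂L/∂y · ∂y/∂w = 0 × -1 = 0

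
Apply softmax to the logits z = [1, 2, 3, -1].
p = [0.0889, 0.2418, 0.6572, 0.012]

exp(z) = [2.718, 7.389, 20.09, 0.3679]
Sum = 30.56
p = [0.0889, 0.2418, 0.6572, 0.012]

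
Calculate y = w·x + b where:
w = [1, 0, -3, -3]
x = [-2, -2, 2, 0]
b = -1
y = -9

y = (1)(-2) + (0)(-2) + (-3)(2) + (-3)(0) + -1 = -9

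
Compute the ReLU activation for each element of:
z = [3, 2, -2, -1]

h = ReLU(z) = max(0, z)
h = [3, 2, 0, 0]

ReLU applied element-wise: max(0,3)=3, max(0,2)=2, max(0,-2)=0, max(0,-1)=0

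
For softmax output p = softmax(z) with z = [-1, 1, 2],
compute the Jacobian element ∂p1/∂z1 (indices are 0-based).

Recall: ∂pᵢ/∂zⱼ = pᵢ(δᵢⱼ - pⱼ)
∂p1/∂z1 = 0.1922

p = softmax(z) = [0.03512, 0.2595, 0.7054]
p1 = 0.2595

∂p1/∂z1 = p1(1 - p1) = 0.2595 × (1 - 0.2595) = 0.1922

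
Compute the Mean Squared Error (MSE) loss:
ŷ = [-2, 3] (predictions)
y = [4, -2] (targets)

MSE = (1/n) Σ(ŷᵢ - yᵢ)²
MSE = 30.5

MSE = (1/2)((-2-4)² + (3--2)²) = (1/2)(36 + 25) = 30.5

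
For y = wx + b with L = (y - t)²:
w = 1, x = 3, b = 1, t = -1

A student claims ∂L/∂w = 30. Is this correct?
Correct

y = (1)(3) + 1 = 4
∂L/∂y = 2(y - t) = 2(4 - -1) = 10
∂y/∂w = x = 3
∂L/∂w = 10 × 3 = 30

Claimed value: 30
Correct: The correct gradient is 30.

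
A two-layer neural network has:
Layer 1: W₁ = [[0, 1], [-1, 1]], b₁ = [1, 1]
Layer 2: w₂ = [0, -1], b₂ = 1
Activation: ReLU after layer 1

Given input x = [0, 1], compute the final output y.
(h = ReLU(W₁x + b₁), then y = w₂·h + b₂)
y = -1

Layer 1 pre-activation: z₁ = [2, 2]
After ReLU: h = [2, 2]
Layer 2 output: y = 0×2 + -1×2 + 1 = -1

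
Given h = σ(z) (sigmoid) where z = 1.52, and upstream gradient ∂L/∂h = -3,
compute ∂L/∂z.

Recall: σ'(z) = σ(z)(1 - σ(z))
∂L/∂z = -0.4418

σ(1.52) = 0.8205
σ'(1.52) = σ(1.52)(1 - σ(1.52)) = 0.8205 × 0.1795 = 0.1473
∂L/∂z = ∂L/∂h · σ'(z) = -3 × 0.1473 = -0.4418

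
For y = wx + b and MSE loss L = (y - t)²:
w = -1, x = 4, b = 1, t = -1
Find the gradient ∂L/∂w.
∂L/∂w = -16

y = wx + b = (-1)(4) + 1 = -3
∂L/∂y = 2(y - t) = 2(-3 - -1) = -4
∂y/∂w = x = 4
∂L/∂w = ∂L/∂y · ∂y/∂w = -4 × 4 = -16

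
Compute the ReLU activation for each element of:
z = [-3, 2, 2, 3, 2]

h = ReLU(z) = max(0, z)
h = [0, 2, 2, 3, 2]

ReLU applied element-wise: max(0,-3)=0, max(0,2)=2, max(0,2)=2, max(0,3)=3, max(0,2)=2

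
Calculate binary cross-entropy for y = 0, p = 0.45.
L = 0.5978

L = -0·log(0.45) - 1·log(0.55) = -log(0.55) = 0.5978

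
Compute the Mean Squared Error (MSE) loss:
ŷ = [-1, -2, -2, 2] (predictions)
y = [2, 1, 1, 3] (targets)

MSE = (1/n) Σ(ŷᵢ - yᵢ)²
MSE = 7

MSE = (1/4)((-1-2)² + (-2-1)² + (-2-1)² + (2-3)²) = (1/4)(9 + 9 + 9 + 1) = 7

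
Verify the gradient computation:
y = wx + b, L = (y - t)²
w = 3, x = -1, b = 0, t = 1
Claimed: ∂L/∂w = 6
Incorrect

y = (3)(-1) + 0 = -3
∂L/∂y = 2(y - t) = 2(-3 - 1) = -8
∂y/∂w = x = -1
∂L/∂w = -8 × -1 = 8

Claimed value: 6
Incorrect: The correct gradient is 8.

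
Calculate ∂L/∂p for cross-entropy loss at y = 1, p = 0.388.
∂L/∂p = -2.577

∂L/∂p = -y/p + (1-y)/(1-p) = -1/0.388 + 0 = -2.577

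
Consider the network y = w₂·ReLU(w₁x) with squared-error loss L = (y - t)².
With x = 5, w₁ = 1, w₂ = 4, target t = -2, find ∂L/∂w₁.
∂L/∂w₁ = 880

Forward pass:
z = w₁x = 1×5 = 5
h = ReLU(5) = 5
y = w₂h = 4×5 = 20

Backward pass:
∂L/∂y = 2(y - t) = 2(20 - -2) = 44
∂y/∂h = w₂ = 4
∂h/∂z = 1 (ReLU derivative)
∂z/∂w₁ = x = 5

∂L/∂w₁ = 44 × 4 × 1 × 5 = 880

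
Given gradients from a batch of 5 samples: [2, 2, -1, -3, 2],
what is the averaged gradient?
Average gradient = 0.4

Average = (1/5)(2 + 2 + -1 + -3 + 2) = 2/5 = 0.4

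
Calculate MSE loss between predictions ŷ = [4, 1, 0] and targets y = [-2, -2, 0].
MSE = 15

MSE = (1/3)((4--2)² + (1--2)² + (0-0)²) = (1/3)(36 + 9 + 0) = 15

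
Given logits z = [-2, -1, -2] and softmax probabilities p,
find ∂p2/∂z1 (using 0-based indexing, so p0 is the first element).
∂p2/∂z1 = -0.1221

p = softmax(z) = [0.2119, 0.5761, 0.2119]
p2 = 0.2119, p1 = 0.5761

∂p2/∂z1 = -p2 × p1 = -0.2119 × 0.5761 = -0.1221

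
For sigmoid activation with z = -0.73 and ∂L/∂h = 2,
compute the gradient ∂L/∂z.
∂L/∂z = 0.4389

σ(-0.73) = 0.3252
σ'(-0.73) = σ(-0.73)(1 - σ(-0.73)) = 0.3252 × 0.6748 = 0.2194
∂L/∂z = ∂L/∂h · σ'(z) = 2 × 0.2194 = 0.4389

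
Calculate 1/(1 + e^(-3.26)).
0.963

sigmoid(3.26) = 1/(1 + e^(-3.26)) = 1/(1 + 0.03839) = 0.963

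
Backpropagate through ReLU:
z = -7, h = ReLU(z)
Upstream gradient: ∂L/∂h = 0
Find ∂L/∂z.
∂L/∂z = 0

h = ReLU(-7) = 0
Since z < 0: ∂h/∂z = 0
∂L/∂z = ∂L/∂h · ∂h/∂z = 0 × 0 = 0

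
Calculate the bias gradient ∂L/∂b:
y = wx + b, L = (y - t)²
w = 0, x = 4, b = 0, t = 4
∂L/∂b = -8

y = wx + b = (0)(4) + 0 = 0
∂L/∂y = 2(y - t) = 2(0 - 4) = -8
∂y/∂b = 1
∂L/∂b = ∂L/∂y · ∂y/∂b = -8 × 1 = -8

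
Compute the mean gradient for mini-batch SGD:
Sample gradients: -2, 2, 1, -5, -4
Average gradient = -1.6

Average = (1/5)(-2 + 2 + 1 + -5 + -4) = -8/5 = -1.6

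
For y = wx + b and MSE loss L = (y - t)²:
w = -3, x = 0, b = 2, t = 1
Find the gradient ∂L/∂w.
∂L/∂w = 0

y = wx + b = (-3)(0) + 2 = 2
∂L/∂y = 2(y - t) = 2(2 - 1) = 2
∂y/∂w = x = 0
∂L/∂w = ∂L/∂y · ∂y/∂w = 2 × 0 = 0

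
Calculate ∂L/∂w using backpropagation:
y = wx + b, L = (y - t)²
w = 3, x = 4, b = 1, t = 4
∂L/∂w = 72

y = wx + b = (3)(4) + 1 = 13
∂L/∂y = 2(y - t) = 2(13 - 4) = 18
∂y/∂w = x = 4
∂L/∂w = ∂L/∂y · ∂y/∂w = 18 × 4 = 72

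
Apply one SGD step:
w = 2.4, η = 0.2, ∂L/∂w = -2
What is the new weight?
w_new = 2.8

w_new = w - η·∂L/∂w = 2.4 - 0.2×(-2) = 2.4 - (-0.4) = 2.8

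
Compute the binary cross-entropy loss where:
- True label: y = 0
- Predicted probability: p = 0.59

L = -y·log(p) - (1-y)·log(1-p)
L = 0.8916

L = -0·log(0.59) - 1·log(0.41) = -log(0.41) = 0.8916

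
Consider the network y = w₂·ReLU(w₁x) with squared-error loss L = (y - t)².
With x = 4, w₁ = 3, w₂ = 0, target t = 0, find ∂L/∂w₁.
∂L/∂w₁ = 0

Forward pass:
z = w₁x = 3×4 = 12
h = ReLU(12) = 12
y = w₂h = 0×12 = 0

Backward pass:
∂L/∂y = 2(y - t) = 2(0 - 0) = 0
∂y/∂h = w₂ = 0
∂h/∂z = 1 (ReLU derivative)
∂z/∂w₁ = x = 4

∂L/∂w₁ = 0 × 0 × 1 × 4 = 0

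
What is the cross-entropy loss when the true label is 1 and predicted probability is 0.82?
L = 0.1985

L = -1·log(0.82) - 0·log(0.18) = -log(0.82) = 0.1985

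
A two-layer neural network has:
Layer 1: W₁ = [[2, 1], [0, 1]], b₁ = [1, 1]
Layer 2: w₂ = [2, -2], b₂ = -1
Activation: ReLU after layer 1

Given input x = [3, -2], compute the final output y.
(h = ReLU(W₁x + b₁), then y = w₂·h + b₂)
y = 9

Layer 1 pre-activation: z₁ = [5, -1]
After ReLU: h = [5, 0]
Layer 2 output: y = 2×5 + -2×0 + -1 = 9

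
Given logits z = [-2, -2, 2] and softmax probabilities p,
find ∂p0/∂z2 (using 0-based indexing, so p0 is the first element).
∂p0/∂z2 = -0.01704

p = softmax(z) = [0.01767, 0.01767, 0.9647]
p0 = 0.01767, p2 = 0.9647

∂p0/∂z2 = -p0 × p2 = -0.01767 × 0.9647 = -0.01704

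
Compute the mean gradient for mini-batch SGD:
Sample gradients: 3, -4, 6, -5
Average gradient = 0

Average = (1/4)(3 + -4 + 6 + -5) = 0/4 = 0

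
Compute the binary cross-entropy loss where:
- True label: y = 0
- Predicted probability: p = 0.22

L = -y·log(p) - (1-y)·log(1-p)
L = 0.2485

L = -0·log(0.22) - 1·log(0.78) = -log(0.78) = 0.2485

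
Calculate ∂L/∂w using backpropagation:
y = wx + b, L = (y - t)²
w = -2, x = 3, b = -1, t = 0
∂L/∂w = -42

y = wx + b = (-2)(3) + -1 = -7
∂L/∂y = 2(y - t) = 2(-7 - 0) = -14
∂y/∂w = x = 3
∂L/∂w = ∂L/∂y · ∂y/∂w = -14 × 3 = -42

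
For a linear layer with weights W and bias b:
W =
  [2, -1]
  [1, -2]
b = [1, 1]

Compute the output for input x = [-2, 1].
y = [-4, -3]

Wx = [2×-2 + -1×1, 1×-2 + -2×1]
   = [-5, -4]
y = Wx + b = [-5 + 1, -4 + 1] = [-4, -3]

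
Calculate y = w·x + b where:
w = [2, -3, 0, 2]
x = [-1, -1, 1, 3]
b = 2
y = 9

y = (2)(-1) + (-3)(-1) + (0)(1) + (2)(3) + 2 = 9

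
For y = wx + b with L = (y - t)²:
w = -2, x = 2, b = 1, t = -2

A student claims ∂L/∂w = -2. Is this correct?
Incorrect

y = (-2)(2) + 1 = -3
∂L/∂y = 2(y - t) = 2(-3 - -2) = -2
∂y/∂w = x = 2
∂L/∂w = -2 × 2 = -4

Claimed value: -2
Incorrect: The correct gradient is -4.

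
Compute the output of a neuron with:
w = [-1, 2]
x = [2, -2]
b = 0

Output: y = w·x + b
y = -6

y = (-1)(2) + (2)(-2) + 0 = -6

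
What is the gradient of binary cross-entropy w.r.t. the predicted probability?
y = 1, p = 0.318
∂L/∂p = -3.145

∂L/∂p = -y/p + (1-y)/(1-p) = -1/0.318 + 0 = -3.145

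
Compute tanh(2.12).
0.9716

tanh(2.12) = (e^(2.12) - e^(-2.12))/(e^(2.12) + e^(-2.12)) = 0.9716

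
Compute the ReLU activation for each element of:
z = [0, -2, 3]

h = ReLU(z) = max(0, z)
h = [0, 0, 3]

ReLU applied element-wise: max(0,0)=0, max(0,-2)=0, max(0,3)=3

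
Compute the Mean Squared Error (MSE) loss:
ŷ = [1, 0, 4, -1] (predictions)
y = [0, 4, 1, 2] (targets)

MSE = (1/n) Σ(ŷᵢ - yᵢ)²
MSE = 8.75

MSE = (1/4)((1-0)² + (0-4)² + (4-1)² + (-1-2)²) = (1/4)(1 + 16 + 9 + 9) = 8.75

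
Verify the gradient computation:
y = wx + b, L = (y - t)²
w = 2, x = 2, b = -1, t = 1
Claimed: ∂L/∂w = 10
Incorrect

y = (2)(2) + -1 = 3
∂L/∂y = 2(y - t) = 2(3 - 1) = 4
∂y/∂w = x = 2
∂L/∂w = 4 × 2 = 8

Claimed value: 10
Incorrect: The correct gradient is 8.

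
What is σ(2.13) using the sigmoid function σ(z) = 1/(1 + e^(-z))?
0.8938

sigmoid(2.13) = 1/(1 + e^(-2.13)) = 1/(1 + 0.1188) = 0.8938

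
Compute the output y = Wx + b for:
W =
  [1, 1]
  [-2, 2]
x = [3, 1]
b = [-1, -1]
y = [3, -5]

Wx = [1×3 + 1×1, -2×3 + 2×1]
   = [4, -4]
y = Wx + b = [4 + -1, -4 + -1] = [3, -5]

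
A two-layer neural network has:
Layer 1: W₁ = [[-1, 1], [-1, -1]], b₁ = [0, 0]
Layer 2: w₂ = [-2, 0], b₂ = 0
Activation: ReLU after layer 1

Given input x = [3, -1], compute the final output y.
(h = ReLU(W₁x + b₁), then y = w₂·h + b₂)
y = 0

Layer 1 pre-activation: z₁ = [-4, -2]
After ReLU: h = [0, 0]
Layer 2 output: y = -2×0 + 0×0 + 0 = 0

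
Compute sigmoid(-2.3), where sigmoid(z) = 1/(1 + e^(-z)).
0.09112

sigmoid(-2.3) = 1/(1 + e^(2.3)) = 1/(1 + 9.974) = 0.09112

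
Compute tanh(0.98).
0.7531

tanh(0.98) = (e^(0.98) - e^(-0.98))/(e^(0.98) + e^(-0.98)) = 0.7531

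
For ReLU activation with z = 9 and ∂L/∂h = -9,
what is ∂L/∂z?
∂L/∂z = -9

h = ReLU(9) = 9
Since z > 0: ∂h/∂z = 1
∂L/∂z = ∂L/∂h · ∂h/∂z = -9 × 1 = -9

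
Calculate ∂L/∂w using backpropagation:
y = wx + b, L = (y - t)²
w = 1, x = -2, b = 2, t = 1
∂L/∂w = 4

y = wx + b = (1)(-2) + 2 = 0
∂L/∂y = 2(y - t) = 2(0 - 1) = -2
∂y/∂w = x = -2
∂L/∂w = ∂L/∂y · ∂y/∂w = -2 × -2 = 4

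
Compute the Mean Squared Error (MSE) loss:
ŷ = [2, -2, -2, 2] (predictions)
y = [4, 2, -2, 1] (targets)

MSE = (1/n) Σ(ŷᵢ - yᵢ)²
MSE = 5.25

MSE = (1/4)((2-4)² + (-2-2)² + (-2--2)² + (2-1)²) = (1/4)(4 + 16 + 0 + 1) = 5.25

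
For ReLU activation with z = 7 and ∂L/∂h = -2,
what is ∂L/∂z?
∂L/∂z = -2

h = ReLU(7) = 7
Since z > 0: ∂h/∂z = 1
∂L/∂z = ∂L/∂h · ∂h/∂z = -2 × 1 = -2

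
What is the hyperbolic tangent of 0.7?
0.6044

tanh(0.7) = (e^(0.7) - e^(-0.7))/(e^(0.7) + e^(-0.7)) = 0.6044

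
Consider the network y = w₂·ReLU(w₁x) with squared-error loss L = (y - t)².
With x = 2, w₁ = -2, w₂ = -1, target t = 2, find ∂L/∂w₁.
∂L/∂w₁ = 0

Forward pass:
z = w₁x = -2×2 = -4
h = ReLU(-4) = 0
y = w₂h = -1×0 = 0

Backward pass:
∂L/∂y = 2(y - t) = 2(0 - 2) = -4
∂y/∂h = w₂ = -1
∂h/∂z = 0 (ReLU derivative)
∂z/∂w₁ = x = 2

∂L/∂w₁ = -4 × -1 × 0 × 2 = 0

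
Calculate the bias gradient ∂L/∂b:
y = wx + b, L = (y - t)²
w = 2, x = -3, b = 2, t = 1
∂L/∂b = -10

y = wx + b = (2)(-3) + 2 = -4
∂L/∂y = 2(y - t) = 2(-4 - 1) = -10
∂y/∂b = 1
∂L/∂b = ∂L/∂y · ∂y/∂b = -10 × 1 = -10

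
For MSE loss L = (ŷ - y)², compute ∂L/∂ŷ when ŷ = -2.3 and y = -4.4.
∂L/∂ŷ = 4.2

∂L/∂ŷ = 2(ŷ - y) = 2(-2.3 - -4.4) = 2(2.1) = 4.2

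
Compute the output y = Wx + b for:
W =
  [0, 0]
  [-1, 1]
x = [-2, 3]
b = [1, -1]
y = [1, 4]

Wx = [0×-2 + 0×3, -1×-2 + 1×3]
   = [0, 5]
y = Wx + b = [0 + 1, 5 + -1] = [1, 4]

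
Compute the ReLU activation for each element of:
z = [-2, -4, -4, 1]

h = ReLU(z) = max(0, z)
h = [0, 0, 0, 1]

ReLU applied element-wise: max(0,-2)=0, max(0,-4)=0, max(0,-4)=0, max(0,1)=1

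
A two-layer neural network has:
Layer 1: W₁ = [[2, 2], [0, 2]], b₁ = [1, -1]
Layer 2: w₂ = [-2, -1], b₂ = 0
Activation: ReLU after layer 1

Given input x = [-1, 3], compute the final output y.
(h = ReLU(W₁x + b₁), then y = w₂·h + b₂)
y = -15

Layer 1 pre-activation: z₁ = [5, 5]
After ReLU: h = [5, 5]
Layer 2 output: y = -2×5 + -1×5 + 0 = -15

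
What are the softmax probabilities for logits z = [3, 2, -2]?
p = [0.7275, 0.2676, 0.0049]

exp(z) = [20.09, 7.389, 0.1353]
Sum = 27.61
p = [0.7275, 0.2676, 0.0049]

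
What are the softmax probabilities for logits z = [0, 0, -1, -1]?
p = [0.3655, 0.3655, 0.1345, 0.1345]

exp(z) = [1, 1, 0.3679, 0.3679]
Sum = 2.736
p = [0.3655, 0.3655, 0.1345, 0.1345]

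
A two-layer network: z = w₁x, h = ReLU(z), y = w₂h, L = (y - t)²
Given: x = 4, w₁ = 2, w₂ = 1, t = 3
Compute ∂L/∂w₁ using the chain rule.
∂L/∂w₁ = 40

Forward pass:
z = w₁x = 2×4 = 8
h = ReLU(8) = 8
y = w₂h = 1×8 = 8

Backward pass:
∂L/∂y = 2(y - t) = 2(8 - 3) = 10
∂y/∂h = w₂ = 1
∂h/∂z = 1 (ReLU derivative)
∂z/∂w₁ = x = 4

∂L/∂w₁ = 10 × 1 × 1 × 4 = 40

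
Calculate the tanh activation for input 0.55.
0.5005

tanh(0.55) = (e^(0.55) - e^(-0.55))/(e^(0.55) + e^(-0.55)) = 0.5005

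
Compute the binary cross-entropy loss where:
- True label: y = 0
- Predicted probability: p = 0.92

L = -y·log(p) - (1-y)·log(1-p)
L = 2.526

L = -0·log(0.92) - 1·log(0.08) = -log(0.08) = 2.526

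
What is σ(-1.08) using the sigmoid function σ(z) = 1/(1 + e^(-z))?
0.2535

sigmoid(-1.08) = 1/(1 + e^(1.08)) = 1/(1 + 2.945) = 0.2535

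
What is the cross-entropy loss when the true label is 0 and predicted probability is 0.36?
L = 0.4463

L = -0·log(0.36) - 1·log(0.64) = -log(0.64) = 0.4463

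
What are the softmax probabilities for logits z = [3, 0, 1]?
p = [0.8438, 0.042, 0.1142]

exp(z) = [20.09, 1, 2.718]
Sum = 23.8
p = [0.8438, 0.042, 0.1142]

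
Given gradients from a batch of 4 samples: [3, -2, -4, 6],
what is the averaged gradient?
Average gradient = 0.75

Average = (1/4)(3 + -2 + -4 + 6) = 3/4 = 0.75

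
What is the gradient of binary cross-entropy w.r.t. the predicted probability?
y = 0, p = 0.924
∂L/∂p = 13.16

∂L/∂p = -y/p + (1-y)/(1-p) = 0 + 1/0.076 = 13.16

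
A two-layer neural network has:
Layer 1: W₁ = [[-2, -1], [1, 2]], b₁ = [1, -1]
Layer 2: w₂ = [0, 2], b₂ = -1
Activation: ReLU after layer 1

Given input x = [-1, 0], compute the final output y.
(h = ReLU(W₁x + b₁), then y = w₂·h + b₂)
y = -1

Layer 1 pre-activation: z₁ = [3, -2]
After ReLU: h = [3, 0]
Layer 2 output: y = 0×3 + 2×0 + -1 = -1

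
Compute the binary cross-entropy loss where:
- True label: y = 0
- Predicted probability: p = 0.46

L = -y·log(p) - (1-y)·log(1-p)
L = 0.6162

L = -0·log(0.46) - 1·log(0.54) = -log(0.54) = 0.6162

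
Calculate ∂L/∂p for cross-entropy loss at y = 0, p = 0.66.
∂L/∂p = 2.941

∂L/∂p = -y/p + (1-y)/(1-p) = 0 + 1/0.34 = 2.941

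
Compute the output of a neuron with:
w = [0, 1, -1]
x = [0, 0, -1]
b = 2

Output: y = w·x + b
y = 3

y = (0)(0) + (1)(0) + (-1)(-1) + 2 = 3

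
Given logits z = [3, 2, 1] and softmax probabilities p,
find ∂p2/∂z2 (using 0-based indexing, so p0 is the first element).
∂p2/∂z2 = 0.08193

p = softmax(z) = [0.6652, 0.2447, 0.09003]
p2 = 0.09003

∂p2/∂z2 = p2(1 - p2) = 0.09003 × (1 - 0.09003) = 0.08193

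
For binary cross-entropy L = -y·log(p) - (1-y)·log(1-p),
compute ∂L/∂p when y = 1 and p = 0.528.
∂L/∂p = -1.894

∂L/∂p = -y/p + (1-y)/(1-p) = -1/0.528 + 0 = -1.894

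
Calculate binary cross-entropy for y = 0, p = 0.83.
L = 1.772

L = -0·log(0.83) - 1·log(0.17) = -log(0.17) = 1.772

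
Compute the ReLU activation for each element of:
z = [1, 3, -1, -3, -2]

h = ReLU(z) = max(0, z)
h = [1, 3, 0, 0, 0]

ReLU applied element-wise: max(0,1)=1, max(0,3)=3, max(0,-1)=0, max(0,-3)=0, max(0,-2)=0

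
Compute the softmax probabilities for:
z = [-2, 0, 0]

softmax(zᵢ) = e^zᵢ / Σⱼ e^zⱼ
p = [0.0634, 0.4683, 0.4683]

exp(z) = [0.1353, 1, 1]
Sum = 2.135
p = [0.0634, 0.4683, 0.4683]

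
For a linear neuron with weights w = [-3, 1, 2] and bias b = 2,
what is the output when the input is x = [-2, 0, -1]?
y = 6

y = (-3)(-2) + (1)(0) + (2)(-1) + 2 = 6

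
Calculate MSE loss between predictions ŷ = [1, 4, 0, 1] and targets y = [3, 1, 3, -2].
MSE = 7.75

MSE = (1/4)((1-3)² + (4-1)² + (0-3)² + (1--2)²) = (1/4)(4 + 9 + 9 + 9) = 7.75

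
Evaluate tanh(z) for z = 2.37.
0.9827

tanh(2.37) = (e^(2.37) - e^(-2.37))/(e^(2.37) + e^(-2.37)) = 0.9827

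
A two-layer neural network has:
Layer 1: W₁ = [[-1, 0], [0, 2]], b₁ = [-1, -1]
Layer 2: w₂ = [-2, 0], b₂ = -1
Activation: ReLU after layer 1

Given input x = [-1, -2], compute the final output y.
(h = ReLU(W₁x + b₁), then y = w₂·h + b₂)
y = -1

Layer 1 pre-activation: z₁ = [0, -5]
After ReLU: h = [0, 0]
Layer 2 output: y = -2×0 + 0×0 + -1 = -1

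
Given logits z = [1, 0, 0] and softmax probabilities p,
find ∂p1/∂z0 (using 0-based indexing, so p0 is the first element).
∂p1/∂z0 = -0.1221

p = softmax(z) = [0.5761, 0.2119, 0.2119]
p1 = 0.2119, p0 = 0.5761

∂p1/∂z0 = -p1 × p0 = -0.2119 × 0.5761 = -0.1221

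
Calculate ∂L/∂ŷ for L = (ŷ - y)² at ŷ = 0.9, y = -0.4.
∂L/∂ŷ = 2.6

∂L/∂ŷ = 2(ŷ - y) = 2(0.9 - -0.4) = 2(1.3) = 2.6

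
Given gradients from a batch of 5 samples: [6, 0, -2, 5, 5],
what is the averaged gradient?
Average gradient = 2.8

Average = (1/5)(6 + 0 + -2 + 5 + 5) = 14/5 = 2.8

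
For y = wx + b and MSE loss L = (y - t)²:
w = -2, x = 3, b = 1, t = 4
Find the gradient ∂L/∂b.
∂L/∂b = -18

y = wx + b = (-2)(3) + 1 = -5
∂L/∂y = 2(y - t) = 2(-5 - 4) = -18
∂y/∂b = 1
∂L/∂b = ∂L/∂y · ∂y/∂b = -18 × 1 = -18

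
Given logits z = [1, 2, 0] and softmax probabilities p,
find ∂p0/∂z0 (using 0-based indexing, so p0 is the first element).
∂p0/∂z0 = 0.1848

p = softmax(z) = [0.2447, 0.6652, 0.09003]
p0 = 0.2447

∂p0/∂z0 = p0(1 - p0) = 0.2447 × (1 - 0.2447) = 0.1848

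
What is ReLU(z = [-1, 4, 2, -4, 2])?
h = [0, 4, 2, 0, 2]

ReLU applied element-wise: max(0,-1)=0, max(0,4)=4, max(0,2)=2, max(0,-4)=0, max(0,2)=2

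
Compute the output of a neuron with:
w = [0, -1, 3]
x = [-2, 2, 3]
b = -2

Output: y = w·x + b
y = 5

y = (0)(-2) + (-1)(2) + (3)(3) + -2 = 5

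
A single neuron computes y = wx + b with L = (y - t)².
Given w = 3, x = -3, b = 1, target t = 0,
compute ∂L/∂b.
∂L/∂b = -16

y = wx + b = (3)(-3) + 1 = -8
∂L/∂y = 2(y - t) = 2(-8 - 0) = -16
∂y/∂b = 1
∂L/∂b = ∂L/∂y · ∂y/∂b = -16 × 1 = -16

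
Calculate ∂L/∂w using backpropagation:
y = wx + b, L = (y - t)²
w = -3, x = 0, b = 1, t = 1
∂L/∂w = 0

y = wx + b = (-3)(0) + 1 = 1
∂L/∂y = 2(y - t) = 2(1 - 1) = 0
∂y/∂w = x = 0
∂L/∂w = ∂L/∂y · ∂y/∂w = 0 × 0 = 0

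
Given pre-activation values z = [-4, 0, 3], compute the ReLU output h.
h = [0, 0, 3]

ReLU applied element-wise: max(0,-4)=0, max(0,0)=0, max(0,3)=3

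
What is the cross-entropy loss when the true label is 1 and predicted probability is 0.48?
L = 0.734

L = -1·log(0.48) - 0·log(0.52) = -log(0.48) = 0.734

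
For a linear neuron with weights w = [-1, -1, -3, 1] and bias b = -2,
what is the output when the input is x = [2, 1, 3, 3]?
y = -11

y = (-1)(2) + (-1)(1) + (-3)(3) + (1)(3) + -2 = -11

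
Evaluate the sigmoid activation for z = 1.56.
0.8264

sigmoid(1.56) = 1/(1 + e^(-1.56)) = 1/(1 + 0.2101) = 0.8264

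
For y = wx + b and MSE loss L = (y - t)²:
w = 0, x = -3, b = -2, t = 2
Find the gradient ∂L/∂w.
∂L/∂w = 24

y = wx + b = (0)(-3) + -2 = -2
∂L/∂y = 2(y - t) = 2(-2 - 2) = -8
∂y/∂w = x = -3
∂L/∂w = ∂L/∂y · ∂y/∂w = -8 × -3 = 24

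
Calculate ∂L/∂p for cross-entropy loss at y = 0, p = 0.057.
∂L/∂p = 1.06

∂L/∂p = -y/p + (1-y)/(1-p) = 0 + 1/0.943 = 1.06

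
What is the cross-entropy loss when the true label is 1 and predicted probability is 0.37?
L = 0.9943

L = -1·log(0.37) - 0·log(0.63) = -log(0.37) = 0.9943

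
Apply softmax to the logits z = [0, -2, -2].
p = [0.787, 0.1065, 0.1065]

exp(z) = [1, 0.1353, 0.1353]
Sum = 1.271
p = [0.787, 0.1065, 0.1065]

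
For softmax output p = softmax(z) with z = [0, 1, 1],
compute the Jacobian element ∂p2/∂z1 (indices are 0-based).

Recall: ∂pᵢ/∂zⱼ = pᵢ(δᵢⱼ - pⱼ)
∂p2/∂z1 = -0.1784

p = softmax(z) = [0.1554, 0.4223, 0.4223]
p2 = 0.4223, p1 = 0.4223

∂p2/∂z1 = -p2 × p1 = -0.4223 × 0.4223 = -0.1784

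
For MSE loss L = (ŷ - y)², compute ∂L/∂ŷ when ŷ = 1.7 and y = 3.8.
∂L/∂ŷ = -4.2

∂L/∂ŷ = 2(ŷ - y) = 2(1.7 - 3.8) = 2(-2.1) = -4.2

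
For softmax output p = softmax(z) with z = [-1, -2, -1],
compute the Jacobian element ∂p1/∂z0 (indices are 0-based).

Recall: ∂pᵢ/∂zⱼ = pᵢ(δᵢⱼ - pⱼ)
∂p1/∂z0 = -0.06561

p = softmax(z) = [0.4223, 0.1554, 0.4223]
p1 = 0.1554, p0 = 0.4223

∂p1/∂z0 = -p1 × p0 = -0.1554 × 0.4223 = -0.06561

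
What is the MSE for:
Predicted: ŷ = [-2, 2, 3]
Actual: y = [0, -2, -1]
MSE = 12

MSE = (1/3)((-2-0)² + (2--2)² + (3--1)²) = (1/3)(4 + 16 + 16) = 12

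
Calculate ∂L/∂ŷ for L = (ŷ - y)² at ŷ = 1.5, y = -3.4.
∂L/∂ŷ = 9.8

∂L/∂ŷ = 2(ŷ - y) = 2(1.5 - -3.4) = 2(4.9) = 9.8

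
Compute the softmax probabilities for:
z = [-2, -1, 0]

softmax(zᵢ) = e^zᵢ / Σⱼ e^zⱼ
p = [0.09, 0.2447, 0.6652]

exp(z) = [0.1353, 0.3679, 1]
Sum = 1.503
p = [0.09, 0.2447, 0.6652]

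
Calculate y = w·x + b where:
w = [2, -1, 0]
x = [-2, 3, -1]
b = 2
y = -5

y = (2)(-2) + (-1)(3) + (0)(-1) + 2 = -5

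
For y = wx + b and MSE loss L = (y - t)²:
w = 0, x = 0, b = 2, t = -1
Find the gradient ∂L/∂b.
∂L/∂b = 6

y = wx + b = (0)(0) + 2 = 2
∂L/∂y = 2(y - t) = 2(2 - -1) = 6
∂y/∂b = 1
∂L/∂b = ∂L/∂y · ∂y/∂b = 6 × 1 = 6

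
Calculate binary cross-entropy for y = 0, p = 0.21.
L = 0.2357

L = -0·log(0.21) - 1·log(0.79) = -log(0.79) = 0.2357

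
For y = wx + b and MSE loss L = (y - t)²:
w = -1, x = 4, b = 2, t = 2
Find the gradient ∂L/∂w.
∂L/∂w = -32

y = wx + b = (-1)(4) + 2 = -2
∂L/∂y = 2(y - t) = 2(-2 - 2) = -8
∂y/∂w = x = 4
∂L/∂w = ∂L/∂y · ∂y/∂w = -8 × 4 = -32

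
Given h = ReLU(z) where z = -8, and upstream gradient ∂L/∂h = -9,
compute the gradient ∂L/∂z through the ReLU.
∂L/∂z = 0

h = ReLU(-8) = 0
Since z < 0: ∂h/∂z = 0
∂L/∂z = ∂L/∂h · ∂h/∂z = -9 × 0 = 0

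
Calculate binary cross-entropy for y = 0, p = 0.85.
L = 1.897

L = -0·log(0.85) - 1·log(0.15) = -log(0.15) = 1.897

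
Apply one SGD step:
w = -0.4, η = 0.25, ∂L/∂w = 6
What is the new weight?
w_new = -1.9

w_new = w - η·∂L/∂w = -0.4 - 0.25×(6) = -0.4 - (1.5) = -1.9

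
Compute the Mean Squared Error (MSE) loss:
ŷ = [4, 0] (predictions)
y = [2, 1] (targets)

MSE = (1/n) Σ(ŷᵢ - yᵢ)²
MSE = 2.5

MSE = (1/2)((4-2)² + (0-1)²) = (1/2)(4 + 1) = 2.5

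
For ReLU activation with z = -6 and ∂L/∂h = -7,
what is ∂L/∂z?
∂L/∂z = 0

h = ReLU(-6) = 0
Since z < 0: ∂h/∂z = 0
∂L/∂z = ∂L/∂h · ∂h/∂z = -7 × 0 = 0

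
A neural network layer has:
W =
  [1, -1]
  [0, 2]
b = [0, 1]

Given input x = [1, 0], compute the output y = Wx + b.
y = [1, 1]

Wx = [1×1 + -1×0, 0×1 + 2×0]
   = [1, 0]
y = Wx + b = [1 + 0, 0 + 1] = [1, 1]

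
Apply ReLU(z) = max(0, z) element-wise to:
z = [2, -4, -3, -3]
h = [2, 0, 0, 0]

ReLU applied element-wise: max(0,2)=2, max(0,-4)=0, max(0,-3)=0, max(0,-3)=0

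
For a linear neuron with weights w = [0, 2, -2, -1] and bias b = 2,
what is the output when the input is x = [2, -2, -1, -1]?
y = 1

y = (0)(2) + (2)(-2) + (-2)(-1) + (-1)(-1) + 2 = 1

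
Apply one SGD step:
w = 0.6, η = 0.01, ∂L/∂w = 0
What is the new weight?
w_new = 0.6

w_new = w - η·∂L/∂w = 0.6 - 0.01×(0) = 0.6 - (0) = 0.6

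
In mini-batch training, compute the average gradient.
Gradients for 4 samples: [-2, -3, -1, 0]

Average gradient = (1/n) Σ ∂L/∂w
Average gradient = -1.5

Average = (1/4)(-2 + -3 + -1 + 0) = -6/4 = -1.5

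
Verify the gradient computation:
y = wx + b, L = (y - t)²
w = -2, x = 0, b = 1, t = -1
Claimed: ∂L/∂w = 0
Correct

y = (-2)(0) + 1 = 1
∂L/∂y = 2(y - t) = 2(1 - -1) = 4
∂y/∂w = x = 0
∂L/∂w = 4 × 0 = 0

Claimed value: 0
Correct: The correct gradient is 0.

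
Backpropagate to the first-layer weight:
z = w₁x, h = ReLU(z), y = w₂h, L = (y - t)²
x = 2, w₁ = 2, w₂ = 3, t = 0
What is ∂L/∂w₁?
∂L/∂w₁ = 144

Forward pass:
z = w₁x = 2×2 = 4
h = ReLU(4) = 4
y = w₂h = 3×4 = 12

Backward pass:
∂L/∂y = 2(y - t) = 2(12 - 0) = 24
∂y/∂h = w₂ = 3
∂h/∂z = 1 (ReLU derivative)
∂z/∂w₁ = x = 2

∂L/∂w₁ = 24 × 3 × 1 × 2 = 144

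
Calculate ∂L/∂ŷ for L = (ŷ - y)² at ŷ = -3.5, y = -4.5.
∂L/∂ŷ = 2.0

∂L/∂ŷ = 2(ŷ - y) = 2(-3.5 - -4.5) = 2(1.0) = 2.0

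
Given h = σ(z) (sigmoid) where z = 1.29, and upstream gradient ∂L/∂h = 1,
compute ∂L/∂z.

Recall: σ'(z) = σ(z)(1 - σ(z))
∂L/∂z = 0.1693

σ(1.29) = 0.7841
σ'(1.29) = σ(1.29)(1 - σ(1.29)) = 0.7841 × 0.2159 = 0.1693
∂L/∂z = ∂L/∂h · σ'(z) = 1 × 0.1693 = 0.1693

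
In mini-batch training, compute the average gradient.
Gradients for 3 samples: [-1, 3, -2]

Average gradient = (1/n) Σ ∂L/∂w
Average gradient = 0

Average = (1/3)(-1 + 3 + -2) = 0/3 = 0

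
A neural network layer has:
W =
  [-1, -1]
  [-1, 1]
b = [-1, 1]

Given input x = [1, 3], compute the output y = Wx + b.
y = [-5, 3]

Wx = [-1×1 + -1×3, -1×1 + 1×3]
   = [-4, 2]
y = Wx + b = [-4 + -1, 2 + 1] = [-5, 3]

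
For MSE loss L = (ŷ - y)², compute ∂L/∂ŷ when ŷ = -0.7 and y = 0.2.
∂L/∂ŷ = -1.8

∂L/∂ŷ = 2(ŷ - y) = 2(-0.7 - 0.2) = 2(-0.9) = -1.8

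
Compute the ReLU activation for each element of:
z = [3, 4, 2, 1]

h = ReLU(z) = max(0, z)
h = [3, 4, 2, 1]

ReLU applied element-wise: max(0,3)=3, max(0,4)=4, max(0,2)=2, max(0,1)=1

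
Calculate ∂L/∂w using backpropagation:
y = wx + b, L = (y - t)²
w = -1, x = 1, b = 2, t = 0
∂L/∂w = 2

y = wx + b = (-1)(1) + 2 = 1
∂L/∂y = 2(y - t) = 2(1 - 0) = 2
∂y/∂w = x = 1
∂L/∂w = ∂L/∂y · ∂y/∂w = 2 × 1 = 2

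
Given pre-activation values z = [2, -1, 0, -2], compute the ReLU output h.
h = [2, 0, 0, 0]

ReLU applied element-wise: max(0,2)=2, max(0,-1)=0, max(0,0)=0, max(0,-2)=0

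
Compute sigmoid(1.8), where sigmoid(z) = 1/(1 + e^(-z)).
0.8581

sigmoid(1.8) = 1/(1 + e^(-1.8)) = 1/(1 + 0.1653) = 0.8581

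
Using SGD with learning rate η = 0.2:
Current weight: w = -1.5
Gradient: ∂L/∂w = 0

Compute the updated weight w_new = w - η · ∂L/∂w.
w_new = -1.5

w_new = w - η·∂L/∂w = -1.5 - 0.2×(0) = -1.5 - (0) = -1.5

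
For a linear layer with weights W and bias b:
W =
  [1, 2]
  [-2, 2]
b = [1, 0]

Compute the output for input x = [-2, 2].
y = [3, 8]

Wx = [1×-2 + 2×2, -2×-2 + 2×2]
   = [2, 8]
y = Wx + b = [2 + 1, 8 + 0] = [3, 8]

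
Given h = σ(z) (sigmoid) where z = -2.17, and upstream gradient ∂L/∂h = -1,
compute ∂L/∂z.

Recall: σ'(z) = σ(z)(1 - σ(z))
∂L/∂z = -0.09198

σ(-2.17) = 0.1025
σ'(-2.17) = σ(-2.17)(1 - σ(-2.17)) = 0.1025 × 0.8975 = 0.09198
∂L/∂z = ∂L/∂h · σ'(z) = -1 × 0.09198 = -0.09198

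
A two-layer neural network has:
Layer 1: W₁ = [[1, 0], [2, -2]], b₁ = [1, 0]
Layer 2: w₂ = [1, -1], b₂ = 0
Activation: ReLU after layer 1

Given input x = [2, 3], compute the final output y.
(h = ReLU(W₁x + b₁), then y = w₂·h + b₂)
y = 3

Layer 1 pre-activation: z₁ = [3, -2]
After ReLU: h = [3, 0]
Layer 2 output: y = 1×3 + -1×0 + 0 = 3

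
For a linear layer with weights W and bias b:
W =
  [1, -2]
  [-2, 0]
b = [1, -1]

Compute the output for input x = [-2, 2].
y = [-5, 3]

Wx = [1×-2 + -2×2, -2×-2 + 0×2]
   = [-6, 4]
y = Wx + b = [-6 + 1, 4 + -1] = [-5, 3]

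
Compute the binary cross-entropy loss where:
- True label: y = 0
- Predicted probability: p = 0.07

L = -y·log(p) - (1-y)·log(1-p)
L = 0.07257

L = -0·log(0.07) - 1·log(0.93) = -log(0.93) = 0.07257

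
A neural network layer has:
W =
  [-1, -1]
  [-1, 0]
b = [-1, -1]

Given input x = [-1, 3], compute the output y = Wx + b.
y = [-3, 0]

Wx = [-1×-1 + -1×3, -1×-1 + 0×3]
   = [-2, 1]
y = Wx + b = [-2 + -1, 1 + -1] = [-3, 0]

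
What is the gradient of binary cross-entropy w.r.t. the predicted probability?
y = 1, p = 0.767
∂L/∂p = -1.304

∂L/∂p = -y/p + (1-y)/(1-p) = -1/0.767 + 0 = -1.304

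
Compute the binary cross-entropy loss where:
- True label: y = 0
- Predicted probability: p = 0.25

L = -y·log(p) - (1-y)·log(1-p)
L = 0.2877

L = -0·log(0.25) - 1·log(0.75) = -log(0.75) = 0.2877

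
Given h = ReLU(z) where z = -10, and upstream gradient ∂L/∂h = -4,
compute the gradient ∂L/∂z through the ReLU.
∂L/∂z = 0

h = ReLU(-10) = 0
Since z < 0: ∂h/∂z = 0
∂L/∂z = ∂L/∂h · ∂h/∂z = -4 × 0 = 0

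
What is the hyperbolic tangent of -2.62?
-0.9895

tanh(-2.62) = (e^(-2.62) - e^(2.62))/(e^(-2.62) + e^(2.62)) = -0.9895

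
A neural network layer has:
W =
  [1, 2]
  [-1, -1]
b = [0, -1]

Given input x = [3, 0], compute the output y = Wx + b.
y = [3, -4]

Wx = [1×3 + 2×0, -1×3 + -1×0]
   = [3, -3]
y = Wx + b = [3 + 0, -3 + -1] = [3, -4]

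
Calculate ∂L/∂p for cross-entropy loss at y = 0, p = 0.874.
∂L/∂p = 7.937

∂L/∂p = -y/p + (1-y)/(1-p) = 0 + 1/0.126 = 7.937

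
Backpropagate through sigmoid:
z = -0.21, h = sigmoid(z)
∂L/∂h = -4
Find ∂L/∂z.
∂L/∂z = -0.9891

σ(-0.21) = 0.4477
σ'(-0.21) = σ(-0.21)(1 - σ(-0.21)) = 0.4477 × 0.5523 = 0.2473
∂L/∂z = ∂L/∂h · σ'(z) = -4 × 0.2473 = -0.9891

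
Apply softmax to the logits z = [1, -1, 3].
p = [0.1173, 0.0159, 0.8668]

exp(z) = [2.718, 0.3679, 20.09]
Sum = 23.17
p = [0.1173, 0.0159, 0.8668]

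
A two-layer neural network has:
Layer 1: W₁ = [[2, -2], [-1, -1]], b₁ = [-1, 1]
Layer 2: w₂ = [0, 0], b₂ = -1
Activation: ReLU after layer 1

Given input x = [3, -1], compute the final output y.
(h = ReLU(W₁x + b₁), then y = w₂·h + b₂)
y = -1

Layer 1 pre-activation: z₁ = [7, -1]
After ReLU: h = [7, 0]
Layer 2 output: y = 0×7 + 0×0 + -1 = -1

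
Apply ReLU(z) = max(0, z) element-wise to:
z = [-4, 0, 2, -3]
h = [0, 0, 2, 0]

ReLU applied element-wise: max(0,-4)=0, max(0,0)=0, max(0,2)=2, max(0,-3)=0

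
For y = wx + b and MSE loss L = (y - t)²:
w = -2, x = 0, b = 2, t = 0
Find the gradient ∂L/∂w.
∂L/∂w = 0

y = wx + b = (-2)(0) + 2 = 2
∂L/∂y = 2(y - t) = 2(2 - 0) = 4
∂y/∂w = x = 0
∂L/∂w = ∂L/∂y · ∂y/∂w = 4 × 0 = 0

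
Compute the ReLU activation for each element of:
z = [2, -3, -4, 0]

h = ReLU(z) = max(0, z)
h = [2, 0, 0, 0]

ReLU applied element-wise: max(0,2)=2, max(0,-3)=0, max(0,-4)=0, max(0,0)=0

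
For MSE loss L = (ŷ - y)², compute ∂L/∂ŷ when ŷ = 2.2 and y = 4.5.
∂L/∂ŷ = -4.6

∂L/∂ŷ = 2(ŷ - y) = 2(2.2 - 4.5) = 2(-2.3) = -4.6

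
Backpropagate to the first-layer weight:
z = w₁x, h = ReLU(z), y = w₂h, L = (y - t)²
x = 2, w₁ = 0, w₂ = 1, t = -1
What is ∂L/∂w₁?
∂L/∂w₁ = 0

Forward pass:
z = w₁x = 0×2 = 0
h = ReLU(0) = 0
y = w₂h = 1×0 = 0

Backward pass:
∂L/∂y = 2(y - t) = 2(0 - -1) = 2
∂y/∂h = w₂ = 1
∂h/∂z = 0 (ReLU derivative)
∂z/∂w₁ = x = 2

∂L/∂w₁ = 2 × 1 × 0 × 2 = 0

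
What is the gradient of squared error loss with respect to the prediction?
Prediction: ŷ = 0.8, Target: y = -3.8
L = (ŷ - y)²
∂L/∂ŷ = 9.2

∂L/∂ŷ = 2(ŷ - y) = 2(0.8 - -3.8) = 2(4.6) = 9.2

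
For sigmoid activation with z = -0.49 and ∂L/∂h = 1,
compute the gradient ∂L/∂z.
∂L/∂z = 0.2356

σ(-0.49) = 0.3799
σ'(-0.49) = σ(-0.49)(1 - σ(-0.49)) = 0.3799 × 0.6201 = 0.2356
∂L/∂z = ∂L/∂h · σ'(z) = 1 × 0.2356 = 0.2356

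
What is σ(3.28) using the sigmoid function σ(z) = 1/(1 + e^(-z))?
0.9637

sigmoid(3.28) = 1/(1 + e^(-3.28)) = 1/(1 + 0.03763) = 0.9637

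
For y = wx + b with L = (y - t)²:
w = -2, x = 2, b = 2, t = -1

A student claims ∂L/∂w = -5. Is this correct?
Incorrect

y = (-2)(2) + 2 = -2
∂L/∂y = 2(y - t) = 2(-2 - -1) = -2
∂y/∂w = x = 2
∂L/∂w = -2 × 2 = -4

Claimed value: -5
Incorrect: The correct gradient is -4.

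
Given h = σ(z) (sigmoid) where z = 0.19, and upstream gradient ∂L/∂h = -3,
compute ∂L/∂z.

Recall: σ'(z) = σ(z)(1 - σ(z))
∂L/∂z = -0.7433

σ(0.19) = 0.5474
σ'(0.19) = σ(0.19)(1 - σ(0.19)) = 0.5474 × 0.4526 = 0.2478
∂L/∂z = ∂L/∂h · σ'(z) = -3 × 0.2478 = -0.7433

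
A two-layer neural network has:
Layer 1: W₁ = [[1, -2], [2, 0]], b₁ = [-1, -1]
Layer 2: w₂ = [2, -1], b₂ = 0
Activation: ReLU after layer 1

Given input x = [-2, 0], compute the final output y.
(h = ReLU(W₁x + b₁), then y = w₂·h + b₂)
y = 0

Layer 1 pre-activation: z₁ = [-3, -5]
After ReLU: h = [0, 0]
Layer 2 output: y = 2×0 + -1×0 + 0 = 0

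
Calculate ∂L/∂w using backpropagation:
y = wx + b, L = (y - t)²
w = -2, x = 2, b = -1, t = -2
∂L/∂w = -12

y = wx + b = (-2)(2) + -1 = -5
∂L/∂y = 2(y - t) = 2(-5 - -2) = -6
∂y/∂w = x = 2
∂L/∂w = ∂L/∂y · ∂y/∂w = -6 × 2 = -12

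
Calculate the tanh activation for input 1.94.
0.9595

tanh(1.94) = (e^(1.94) - e^(-1.94))/(e^(1.94) + e^(-1.94)) = 0.9595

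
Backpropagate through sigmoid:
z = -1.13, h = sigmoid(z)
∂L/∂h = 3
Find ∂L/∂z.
∂L/∂z = 0.5536

σ(-1.13) = 0.2442
σ'(-1.13) = σ(-1.13)(1 - σ(-1.13)) = 0.2442 × 0.7558 = 0.1845
∂L/∂z = ∂L/∂h · σ'(z) = 3 × 0.1845 = 0.5536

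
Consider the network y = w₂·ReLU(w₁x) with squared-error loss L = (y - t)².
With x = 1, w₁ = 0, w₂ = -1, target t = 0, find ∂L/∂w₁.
∂L/∂w₁ = 0

Forward pass:
z = w₁x = 0×1 = 0
h = ReLU(0) = 0
y = w₂h = -1×0 = 0

Backward pass:
∂L/∂y = 2(y - t) = 2(0 - 0) = 0
∂y/∂h = w₂ = -1
∂h/∂z = 0 (ReLU derivative)
∂z/∂w₁ = x = 1

∂L/∂w₁ = 0 × -1 × 0 × 1 = 0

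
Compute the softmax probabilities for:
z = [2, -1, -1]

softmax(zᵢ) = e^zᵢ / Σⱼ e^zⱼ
p = [0.9094, 0.0453, 0.0453]

exp(z) = [7.389, 0.3679, 0.3679]
Sum = 8.125
p = [0.9094, 0.0453, 0.0453]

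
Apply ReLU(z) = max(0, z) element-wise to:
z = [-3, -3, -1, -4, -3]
h = [0, 0, 0, 0, 0]

ReLU applied element-wise: max(0,-3)=0, max(0,-3)=0, max(0,-1)=0, max(0,-4)=0, max(0,-3)=0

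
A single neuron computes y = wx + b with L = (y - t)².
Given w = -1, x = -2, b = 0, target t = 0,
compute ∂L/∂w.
∂L/∂w = -8

y = wx + b = (-1)(-2) + 0 = 2
∂L/∂y = 2(y - t) = 2(2 - 0) = 4
∂y/∂w = x = -2
∂L/∂w = ∂L/∂y · ∂y/∂w = 4 × -2 = -8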